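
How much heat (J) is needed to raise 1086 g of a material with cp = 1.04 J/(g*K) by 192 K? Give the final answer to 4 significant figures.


Q = m * cp * dT
Q = 1086 * 1.04 * 192
Q = 216900 J


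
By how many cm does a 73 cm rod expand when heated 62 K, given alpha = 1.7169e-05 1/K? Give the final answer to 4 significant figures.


dL = L0 * alpha * dT
dL = 73 * 1.7169e-05 * 62
dL = 0.07771 cm


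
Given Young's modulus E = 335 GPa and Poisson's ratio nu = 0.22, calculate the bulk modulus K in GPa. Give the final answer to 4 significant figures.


K = E / (3*(1-2*nu))
K = 335 / (3*(1-2*0.22))
K = 199.4 GPa


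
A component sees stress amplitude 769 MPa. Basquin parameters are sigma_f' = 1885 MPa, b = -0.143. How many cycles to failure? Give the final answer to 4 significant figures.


sigma_a = sigma_f' * (2*Nf)^b
2*Nf = (sigma_a / sigma_f')^(1/b)
2*Nf = (769 / 1885)^(1/-0.143)
2*Nf = 528.411
Nf = 264.2 cycles


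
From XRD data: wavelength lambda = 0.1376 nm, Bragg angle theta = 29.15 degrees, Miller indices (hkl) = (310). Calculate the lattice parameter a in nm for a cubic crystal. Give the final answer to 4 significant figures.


d = lambda / (2*sin(theta))
d = 0.1376 / (2*sin(29.15 deg))
d = 0.141245 nm
a = d * sqrt(h^2+k^2+l^2) = 0.141245 * sqrt(10)
a = 0.4467 nm


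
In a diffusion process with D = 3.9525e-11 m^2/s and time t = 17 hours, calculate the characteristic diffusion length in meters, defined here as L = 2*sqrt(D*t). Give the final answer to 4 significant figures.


t = 17 hr = 61200 s
Diffusion length = 2*sqrt(D*t)
= 2*sqrt(3.9525e-11 * 61200)
= 3.111e-03 m


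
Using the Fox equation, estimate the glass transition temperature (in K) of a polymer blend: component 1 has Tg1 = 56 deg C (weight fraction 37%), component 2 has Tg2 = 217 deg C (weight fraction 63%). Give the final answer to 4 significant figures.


1/Tg = w1/Tg1 + w2/Tg2 (in Kelvin)
Tg1 = 329.15 K, Tg2 = 490.15 K
1/Tg = 0.37/329.15 + 0.63/490.15
Tg = 415 K


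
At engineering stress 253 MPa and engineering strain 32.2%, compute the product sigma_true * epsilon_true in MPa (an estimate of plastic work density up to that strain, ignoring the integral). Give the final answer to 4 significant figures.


sigma_true = sigma_eng * (1 + epsilon_eng)
sigma_true = 253 * (1 + 0.322) = 334.466 MPa
epsilon_true = ln(1 + epsilon_eng)
epsilon_true = ln(1 + 0.322) = 0.279146
sigma_true * epsilon_true = 334.466 * 0.279146 = 93.36 MPa


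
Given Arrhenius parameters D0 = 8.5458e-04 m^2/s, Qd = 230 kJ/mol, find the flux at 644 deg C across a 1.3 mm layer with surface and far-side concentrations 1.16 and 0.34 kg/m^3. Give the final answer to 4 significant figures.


Step 1: D = D0 * exp(-Qd/(R*T))
T = 644 + 273.15 = 917.15 K
D = 8.5458e-04 * exp(-230e3 / (8.314 * 917.15)) = 6.79267e-17 m^2/s
Step 2: J = D * (C1 - C2) / dx
J = 6.79267e-17 * (1.16 - 0.34) / 1.3e-03
J = 4.285e-14 kg/(m^2*s)


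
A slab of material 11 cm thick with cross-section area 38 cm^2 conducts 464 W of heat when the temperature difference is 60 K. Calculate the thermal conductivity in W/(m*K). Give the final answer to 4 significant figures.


k = Q*L / (A*dT)
L = 0.11 m, A = 3.8e-03 m^2
k = 464 * 0.11 / (3.8e-03 * 60)
k = 223.9 W/(m*K)


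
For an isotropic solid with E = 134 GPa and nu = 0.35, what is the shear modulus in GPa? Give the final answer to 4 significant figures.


G = E / (2*(1+nu))
G = 134 / (2*(1+0.35))
G = 49.63 GPa


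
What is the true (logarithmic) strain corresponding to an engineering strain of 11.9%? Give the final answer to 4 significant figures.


epsilon_true = ln(1 + epsilon_eng)
epsilon_true = ln(1 + 0.119)
epsilon_true = 0.1124


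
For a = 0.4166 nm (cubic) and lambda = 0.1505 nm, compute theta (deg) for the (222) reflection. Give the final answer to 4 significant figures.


d = a / sqrt(h^2+k^2+l^2)
d = 0.4166 / sqrt(12) = 0.120262 nm
lambda = 2*d*sin(theta)  =>  sin(theta) = lambda / (2*d)
sin(theta) = 0.1505 / (2 * 0.120262) = 0.625717
theta = 38.73 deg


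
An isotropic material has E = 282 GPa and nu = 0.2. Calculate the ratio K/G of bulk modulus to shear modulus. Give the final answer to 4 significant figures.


G = E / (2*(1+nu))
G = 282 / (2*(1+0.2)) = 117.5 GPa
K = E / (3*(1-2*nu))
K = 282 / (3*(1-2*0.2)) = 156.667 GPa
K/G = 156.667 / 117.5 = 1.333


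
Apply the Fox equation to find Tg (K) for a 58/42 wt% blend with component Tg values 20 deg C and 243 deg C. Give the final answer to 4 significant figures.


1/Tg = w1/Tg1 + w2/Tg2 (in Kelvin)
Tg1 = 293.15 K, Tg2 = 516.15 K
1/Tg = 0.58/293.15 + 0.42/516.15
Tg = 358.1 K


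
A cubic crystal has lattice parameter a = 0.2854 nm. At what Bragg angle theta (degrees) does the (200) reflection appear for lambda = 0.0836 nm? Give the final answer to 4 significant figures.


d = a / sqrt(h^2+k^2+l^2)
d = 0.2854 / sqrt(4) = 0.1427 nm
lambda = 2*d*sin(theta)  =>  sin(theta) = lambda / (2*d)
sin(theta) = 0.0836 / (2 * 0.1427) = 0.292922
theta = 17.03 deg


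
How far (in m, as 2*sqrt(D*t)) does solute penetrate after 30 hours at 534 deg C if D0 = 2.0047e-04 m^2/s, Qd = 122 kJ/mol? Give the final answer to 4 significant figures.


Step 1: D = D0 * exp(-Qd/(R*T))
T = 807.15 K
D = 2.0047e-04 * exp(-122e3 / (8.314 * 807.15)) = 2.55003e-12 m^2/s
Step 2: L = 2*sqrt(D*t)
t = 30 h = 108000 s
L = 2*sqrt(2.55003e-12 * 108000) = 1.05e-03 m


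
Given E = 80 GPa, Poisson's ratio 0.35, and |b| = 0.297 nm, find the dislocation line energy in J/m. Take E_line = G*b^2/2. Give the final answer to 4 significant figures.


Step 1: G = E / (2*(1+nu))
G = 80 / (2*(1+0.35)) = 29.6296 GPa = 2.96296e+10 Pa
Step 2: E_line = G*b^2/2
b = 0.297 nm = 2.97e-10 m
E_line = 0.5 * 2.96296e+10 * (2.97e-10)^2 = 1.307e-09 J/m


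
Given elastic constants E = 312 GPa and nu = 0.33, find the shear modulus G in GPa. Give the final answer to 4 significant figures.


G = E / (2*(1+nu))
G = 312 / (2*(1+0.33))
G = 117.3 GPa


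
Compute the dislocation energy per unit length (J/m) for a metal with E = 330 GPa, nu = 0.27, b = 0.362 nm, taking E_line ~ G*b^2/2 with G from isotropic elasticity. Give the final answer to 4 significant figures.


Step 1: G = E / (2*(1+nu))
G = 330 / (2*(1+0.27)) = 129.921 GPa = 1.29921e+11 Pa
Step 2: E_line = G*b^2/2
b = 0.362 nm = 3.62e-10 m
E_line = 0.5 * 1.29921e+11 * (3.62e-10)^2 = 8.513e-09 J/m


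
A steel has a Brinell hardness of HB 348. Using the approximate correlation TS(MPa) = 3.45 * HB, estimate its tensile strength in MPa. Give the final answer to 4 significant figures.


TS (MPa) = 3.45 * HB
TS = 3.45 * 348
TS = 1201 MPa


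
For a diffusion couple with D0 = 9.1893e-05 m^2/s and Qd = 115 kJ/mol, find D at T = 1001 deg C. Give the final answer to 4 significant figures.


D = D0 * exp(-Qd / (R*T))
T = 1274.15 K
D = 9.1893e-05 * exp(-115e3 / (8.314 * 1274.15))
D = 1.773e-09 m^2/s


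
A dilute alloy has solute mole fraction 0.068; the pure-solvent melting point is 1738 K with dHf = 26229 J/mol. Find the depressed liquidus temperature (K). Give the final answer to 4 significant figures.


dT = R*Tm^2*x / dHf
dT = 8.314 * 1738^2 * 0.068 / 26229
dT = 65.1084 K
T_new = 1738 - 65.1084 = 1673 K


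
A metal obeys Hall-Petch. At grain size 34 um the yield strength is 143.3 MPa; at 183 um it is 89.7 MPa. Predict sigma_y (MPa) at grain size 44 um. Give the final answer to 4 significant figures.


sigma_y = sigma0 + k / sqrt(d)
1/sqrt(d1) = 1/sqrt(3.4e-05) = 171.499;  1/sqrt(d2) = 73.9221
k = (sigma1 - sigma2) / (1/sqrt(d1) - 1/sqrt(d2)) = (143.3 - 89.7) / (171.499 - 73.9221) = 0.549313 MPa*m^0.5
sigma0 = sigma1 - k/sqrt(d1) = 143.3 - 0.549313*171.499 = 49.0936 MPa
sigma_y(d3) = 49.0936 + 0.549313 / sqrt(4.4e-05) = 131.9 MPa


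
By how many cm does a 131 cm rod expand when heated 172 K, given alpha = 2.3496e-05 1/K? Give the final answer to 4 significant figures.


dL = L0 * alpha * dT
dL = 131 * 2.3496e-05 * 172
dL = 0.5294 cm


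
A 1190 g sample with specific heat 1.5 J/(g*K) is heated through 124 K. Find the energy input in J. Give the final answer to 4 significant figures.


Q = m * cp * dT
Q = 1190 * 1.5 * 124
Q = 221300 J


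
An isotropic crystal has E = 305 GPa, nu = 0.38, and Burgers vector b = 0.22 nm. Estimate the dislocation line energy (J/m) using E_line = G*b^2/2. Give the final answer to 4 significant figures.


Step 1: G = E / (2*(1+nu))
G = 305 / (2*(1+0.38)) = 110.507 GPa = 1.10507e+11 Pa
Step 2: E_line = G*b^2/2
b = 0.22 nm = 2.2e-10 m
E_line = 0.5 * 1.10507e+11 * (2.2e-10)^2 = 2.674e-09 J/m


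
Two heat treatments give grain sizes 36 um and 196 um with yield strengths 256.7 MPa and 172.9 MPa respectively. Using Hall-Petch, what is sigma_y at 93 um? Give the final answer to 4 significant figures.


sigma_y = sigma0 + k / sqrt(d)
1/sqrt(d1) = 1/sqrt(3.6e-05) = 166.667;  1/sqrt(d2) = 71.4286
k = (sigma1 - sigma2) / (1/sqrt(d1) - 1/sqrt(d2)) = (256.7 - 172.9) / (166.667 - 71.4286) = 0.8799 MPa*m^0.5
sigma0 = sigma1 - k/sqrt(d1) = 256.7 - 0.8799*166.667 = 110.05 MPa
sigma_y(d3) = 110.05 + 0.8799 / sqrt(9.3e-05) = 201.3 MPa


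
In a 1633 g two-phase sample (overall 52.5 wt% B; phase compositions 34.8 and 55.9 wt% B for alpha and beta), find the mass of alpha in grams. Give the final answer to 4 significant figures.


f_alpha = (C_beta - C0) / (C_beta - C_alpha)
f_alpha = (55.9 - 52.5) / (55.9 - 34.8) = 0.161137
m_alpha = f_alpha * m_total = 0.161137 * 1633 = 263.1 g


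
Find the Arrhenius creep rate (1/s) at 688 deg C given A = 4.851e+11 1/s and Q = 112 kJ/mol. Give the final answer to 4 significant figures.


rate = A * exp(-Q / (R*T))
T = 688 + 273.15 = 961.15 K
rate = 4.851e+11 * exp(-112e3 / (8.314 * 961.15))
rate = 397100 1/s


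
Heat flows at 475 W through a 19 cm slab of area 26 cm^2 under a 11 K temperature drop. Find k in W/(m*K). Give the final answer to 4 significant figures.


k = Q*L / (A*dT)
L = 0.19 m, A = 2.6e-03 m^2
k = 475 * 0.19 / (2.6e-03 * 11)
k = 3156 W/(m*K)


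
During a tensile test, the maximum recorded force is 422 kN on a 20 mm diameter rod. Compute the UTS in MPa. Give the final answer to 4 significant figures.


A0 = pi*(d/2)^2 = pi*(20/2)^2 = 314.159 mm^2
UTS = F_max / A0 = 422*1000 / 314.159
UTS = 1343 MPa


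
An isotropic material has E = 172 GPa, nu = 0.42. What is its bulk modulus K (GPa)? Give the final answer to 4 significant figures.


K = E / (3*(1-2*nu))
K = 172 / (3*(1-2*0.42))
K = 358.3 GPa


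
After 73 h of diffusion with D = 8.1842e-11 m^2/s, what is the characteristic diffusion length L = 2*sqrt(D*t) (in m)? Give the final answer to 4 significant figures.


t = 73 hr = 262800 s
Diffusion length = 2*sqrt(D*t)
= 2*sqrt(8.1842e-11 * 262800)
= 9.275e-03 m


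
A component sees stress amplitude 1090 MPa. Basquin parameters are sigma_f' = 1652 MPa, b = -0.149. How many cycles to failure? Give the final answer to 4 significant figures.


sigma_a = sigma_f' * (2*Nf)^b
2*Nf = (sigma_a / sigma_f')^(1/b)
2*Nf = (1090 / 1652)^(1/-0.149)
2*Nf = 16.2918
Nf = 8.146 cycles


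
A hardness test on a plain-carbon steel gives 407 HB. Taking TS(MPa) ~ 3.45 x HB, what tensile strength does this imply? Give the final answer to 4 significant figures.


TS (MPa) = 3.45 * HB
TS = 3.45 * 407
TS = 1404 MPa


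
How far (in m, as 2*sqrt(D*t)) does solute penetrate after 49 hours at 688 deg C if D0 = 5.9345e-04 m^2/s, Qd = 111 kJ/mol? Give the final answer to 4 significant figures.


Step 1: D = D0 * exp(-Qd/(R*T))
T = 961.15 K
D = 5.9345e-04 * exp(-111e3 / (8.314 * 961.15)) = 5.50506e-10 m^2/s
Step 2: L = 2*sqrt(D*t)
t = 49 h = 176400 s
L = 2*sqrt(5.50506e-10 * 176400) = 0.01971 m


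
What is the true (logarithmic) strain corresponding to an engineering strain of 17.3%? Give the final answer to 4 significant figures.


epsilon_true = ln(1 + epsilon_eng)
epsilon_true = ln(1 + 0.173)
epsilon_true = 0.1596


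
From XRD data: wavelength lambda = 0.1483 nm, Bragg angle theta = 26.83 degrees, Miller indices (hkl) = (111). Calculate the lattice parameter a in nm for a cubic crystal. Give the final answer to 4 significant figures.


d = lambda / (2*sin(theta))
d = 0.1483 / (2*sin(26.83 deg))
d = 0.164287 nm
a = d * sqrt(h^2+k^2+l^2) = 0.164287 * sqrt(3)
a = 0.2846 nm


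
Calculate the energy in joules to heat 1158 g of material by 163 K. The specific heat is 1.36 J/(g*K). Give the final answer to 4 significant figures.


Q = m * cp * dT
Q = 1158 * 1.36 * 163
Q = 256700 J


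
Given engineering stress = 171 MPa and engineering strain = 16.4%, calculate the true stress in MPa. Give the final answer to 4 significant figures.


sigma_true = sigma_eng * (1 + epsilon_eng)
sigma_true = 171 * (1 + 0.164)
sigma_true = 199 MPa


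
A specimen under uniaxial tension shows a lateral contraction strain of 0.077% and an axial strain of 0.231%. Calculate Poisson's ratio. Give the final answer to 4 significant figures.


nu = -epsilon_lat / epsilon_axial
Lateral strain is contraction (negative), so using magnitudes:
nu = 0.077 / 0.231
nu = 0.3333


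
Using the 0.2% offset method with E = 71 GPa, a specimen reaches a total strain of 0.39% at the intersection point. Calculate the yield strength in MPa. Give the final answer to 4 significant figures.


Offset strain = 0.002
Elastic strain at yield = total_strain - offset = 3.9e-03 - 0.002 = 1.9e-03
sigma_y = E * elastic_strain = 71000 * 1.9e-03
sigma_y = 134.9 MPa


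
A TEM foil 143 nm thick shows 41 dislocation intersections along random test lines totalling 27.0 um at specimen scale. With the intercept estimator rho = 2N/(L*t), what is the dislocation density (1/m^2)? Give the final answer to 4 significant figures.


rho = 2N / (L * t)
L = 27.0 um = 2.7e-05 m, t = 143 nm = 1.43e-07 m
rho = 2 * 41 / (2.7e-05 * 1.43e-07)
rho = 2.124e+13 1/m^2


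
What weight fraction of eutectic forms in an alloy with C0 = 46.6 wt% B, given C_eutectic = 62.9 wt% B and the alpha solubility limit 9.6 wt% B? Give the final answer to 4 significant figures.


f_primary = (C_e - C0) / (C_e - C_alpha_max)
f_primary = (62.9 - 46.6) / (62.9 - 9.6)
f_primary = 0.305816
f_eutectic = 1 - 0.305816 = 0.6942


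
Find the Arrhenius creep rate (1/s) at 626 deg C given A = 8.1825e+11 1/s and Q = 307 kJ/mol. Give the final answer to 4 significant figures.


rate = A * exp(-Q / (R*T))
T = 626 + 273.15 = 899.15 K
rate = 8.1825e+11 * exp(-307e3 / (8.314 * 899.15))
rate = 1.196e-06 1/s


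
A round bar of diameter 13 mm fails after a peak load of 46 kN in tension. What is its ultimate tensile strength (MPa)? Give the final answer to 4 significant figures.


A0 = pi*(d/2)^2 = pi*(13/2)^2 = 132.732 mm^2
UTS = F_max / A0 = 46*1000 / 132.732
UTS = 346.6 MPa


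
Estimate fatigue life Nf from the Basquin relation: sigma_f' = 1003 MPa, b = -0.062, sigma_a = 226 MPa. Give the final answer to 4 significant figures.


sigma_a = sigma_f' * (2*Nf)^b
2*Nf = (sigma_a / sigma_f')^(1/b)
2*Nf = (226 / 1003)^(1/-0.062)
2*Nf = 2.74529e+10
Nf = 1.373e+10 cycles


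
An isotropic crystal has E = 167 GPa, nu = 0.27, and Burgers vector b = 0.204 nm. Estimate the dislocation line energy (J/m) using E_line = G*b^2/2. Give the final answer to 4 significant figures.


Step 1: G = E / (2*(1+nu))
G = 167 / (2*(1+0.27)) = 65.748 GPa = 6.5748e+10 Pa
Step 2: E_line = G*b^2/2
b = 0.204 nm = 2.04e-10 m
E_line = 0.5 * 6.5748e+10 * (2.04e-10)^2 = 1.368e-09 J/m


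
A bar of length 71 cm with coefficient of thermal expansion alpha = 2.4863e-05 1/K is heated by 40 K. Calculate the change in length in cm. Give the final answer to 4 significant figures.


dL = L0 * alpha * dT
dL = 71 * 2.4863e-05 * 40
dL = 0.07061 cm


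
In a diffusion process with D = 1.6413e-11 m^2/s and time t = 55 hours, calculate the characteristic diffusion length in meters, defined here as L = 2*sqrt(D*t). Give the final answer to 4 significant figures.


t = 55 hr = 198000 s
Diffusion length = 2*sqrt(D*t)
= 2*sqrt(1.6413e-11 * 198000)
= 3.605e-03 m


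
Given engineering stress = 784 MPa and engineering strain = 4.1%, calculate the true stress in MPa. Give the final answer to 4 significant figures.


sigma_true = sigma_eng * (1 + epsilon_eng)
sigma_true = 784 * (1 + 0.041)
sigma_true = 816.1 MPa


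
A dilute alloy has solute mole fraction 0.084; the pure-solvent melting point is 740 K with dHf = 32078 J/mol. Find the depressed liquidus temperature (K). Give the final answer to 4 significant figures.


dT = R*Tm^2*x / dHf
dT = 8.314 * 740^2 * 0.084 / 32078
dT = 11.9219 K
T_new = 740 - 11.9219 = 728.1 K


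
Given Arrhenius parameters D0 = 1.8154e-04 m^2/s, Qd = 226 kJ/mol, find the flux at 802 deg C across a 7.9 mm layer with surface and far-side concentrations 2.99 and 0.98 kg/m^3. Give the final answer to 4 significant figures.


Step 1: D = D0 * exp(-Qd/(R*T))
T = 802 + 273.15 = 1075.15 K
D = 1.8154e-04 * exp(-226e3 / (8.314 * 1075.15)) = 1.8997e-15 m^2/s
Step 2: J = D * (C1 - C2) / dx
J = 1.8997e-15 * (2.99 - 0.98) / 7.9e-03
J = 4.833e-13 kg/(m^2*s)


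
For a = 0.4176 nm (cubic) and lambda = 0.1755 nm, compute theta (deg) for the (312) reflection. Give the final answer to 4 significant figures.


d = a / sqrt(h^2+k^2+l^2)
d = 0.4176 / sqrt(14) = 0.111608 nm
lambda = 2*d*sin(theta)  =>  sin(theta) = lambda / (2*d)
sin(theta) = 0.1755 / (2 * 0.111608) = 0.786232
theta = 51.83 deg


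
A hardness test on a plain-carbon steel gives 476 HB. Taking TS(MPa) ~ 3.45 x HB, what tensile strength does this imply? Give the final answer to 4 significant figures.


TS (MPa) = 3.45 * HB
TS = 3.45 * 476
TS = 1642 MPa


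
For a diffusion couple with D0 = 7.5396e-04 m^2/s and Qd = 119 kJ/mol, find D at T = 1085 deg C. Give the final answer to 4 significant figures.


D = D0 * exp(-Qd / (R*T))
T = 1358.15 K
D = 7.5396e-04 * exp(-119e3 / (8.314 * 1358.15))
D = 1.997e-08 m^2/s


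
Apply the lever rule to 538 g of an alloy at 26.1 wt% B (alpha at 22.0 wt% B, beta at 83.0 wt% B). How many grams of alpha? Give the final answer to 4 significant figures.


f_alpha = (C_beta - C0) / (C_beta - C_alpha)
f_alpha = (83.0 - 26.1) / (83.0 - 22.0) = 0.932787
m_alpha = f_alpha * m_total = 0.932787 * 538 = 501.8 g


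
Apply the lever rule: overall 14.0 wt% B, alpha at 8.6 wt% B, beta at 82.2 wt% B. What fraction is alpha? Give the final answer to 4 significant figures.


f_alpha = (C_beta - C0) / (C_beta - C_alpha)
f_alpha = (82.2 - 14.0) / (82.2 - 8.6)
f_alpha = 0.9266


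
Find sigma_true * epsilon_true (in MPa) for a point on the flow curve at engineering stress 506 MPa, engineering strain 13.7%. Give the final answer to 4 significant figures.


sigma_true = sigma_eng * (1 + epsilon_eng)
sigma_true = 506 * (1 + 0.137) = 575.322 MPa
epsilon_true = ln(1 + epsilon_eng)
epsilon_true = ln(1 + 0.137) = 0.128393
sigma_true * epsilon_true = 575.322 * 0.128393 = 73.87 MPa


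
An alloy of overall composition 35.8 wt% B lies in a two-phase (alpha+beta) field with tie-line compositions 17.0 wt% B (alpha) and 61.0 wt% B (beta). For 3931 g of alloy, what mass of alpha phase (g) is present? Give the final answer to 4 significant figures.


f_alpha = (C_beta - C0) / (C_beta - C_alpha)
f_alpha = (61.0 - 35.8) / (61.0 - 17.0) = 0.572727
m_alpha = f_alpha * m_total = 0.572727 * 3931 = 2251 g


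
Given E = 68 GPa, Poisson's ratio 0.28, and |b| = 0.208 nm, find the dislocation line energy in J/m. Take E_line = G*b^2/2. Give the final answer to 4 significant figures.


Step 1: G = E / (2*(1+nu))
G = 68 / (2*(1+0.28)) = 26.5625 GPa = 2.65625e+10 Pa
Step 2: E_line = G*b^2/2
b = 0.208 nm = 2.08e-10 m
E_line = 0.5 * 2.65625e+10 * (2.08e-10)^2 = 5.746e-10 J/m


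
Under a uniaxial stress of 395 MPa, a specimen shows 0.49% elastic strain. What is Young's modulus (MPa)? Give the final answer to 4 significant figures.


E = sigma / epsilon
epsilon = 0.49% = 4.9e-03
E = 395 / 4.9e-03
E = 80610 MPa


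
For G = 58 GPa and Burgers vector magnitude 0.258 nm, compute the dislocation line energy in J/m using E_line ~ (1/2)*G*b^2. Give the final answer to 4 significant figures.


E = G*b^2/2
b = 0.258 nm = 2.58e-10 m
G = 58 GPa = 5.8e+10 Pa
E = 0.5 * 5.8e+10 * (2.58e-10)^2
E = 1.93e-09 J/m


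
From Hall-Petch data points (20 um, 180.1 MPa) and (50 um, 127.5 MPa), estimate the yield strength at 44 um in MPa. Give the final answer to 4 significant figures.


sigma_y = sigma0 + k / sqrt(d)
1/sqrt(d1) = 1/sqrt(2e-05) = 223.607;  1/sqrt(d2) = 141.421
k = (sigma1 - sigma2) / (1/sqrt(d1) - 1/sqrt(d2)) = (180.1 - 127.5) / (223.607 - 141.421) = 0.640016 MPa*m^0.5
sigma0 = sigma1 - k/sqrt(d1) = 180.1 - 0.640016*223.607 = 36.9881 MPa
sigma_y(d3) = 36.9881 + 0.640016 / sqrt(4.4e-05) = 133.5 MPa


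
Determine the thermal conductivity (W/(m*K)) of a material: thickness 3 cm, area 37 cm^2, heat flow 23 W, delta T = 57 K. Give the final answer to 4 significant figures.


k = Q*L / (A*dT)
L = 0.03 m, A = 3.7e-03 m^2
k = 23 * 0.03 / (3.7e-03 * 57)
k = 3.272 W/(m*K)


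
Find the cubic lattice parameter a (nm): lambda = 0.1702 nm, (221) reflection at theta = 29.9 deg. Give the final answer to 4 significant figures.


d = lambda / (2*sin(theta))
d = 0.1702 / (2*sin(29.9 deg))
d = 0.170716 nm
a = d * sqrt(h^2+k^2+l^2) = 0.170716 * sqrt(9)
a = 0.5121 nm


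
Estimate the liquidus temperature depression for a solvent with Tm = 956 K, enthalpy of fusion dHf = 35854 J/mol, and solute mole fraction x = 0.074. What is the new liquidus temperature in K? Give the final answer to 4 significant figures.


dT = R*Tm^2*x / dHf
dT = 8.314 * 956^2 * 0.074 / 35854
dT = 15.6827 K
T_new = 956 - 15.6827 = 940.3 K


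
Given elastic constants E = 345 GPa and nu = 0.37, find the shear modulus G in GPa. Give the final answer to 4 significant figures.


G = E / (2*(1+nu))
G = 345 / (2*(1+0.37))
G = 125.9 GPa


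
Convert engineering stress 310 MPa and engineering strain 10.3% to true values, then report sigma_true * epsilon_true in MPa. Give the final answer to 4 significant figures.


sigma_true = sigma_eng * (1 + epsilon_eng)
sigma_true = 310 * (1 + 0.103) = 341.93 MPa
epsilon_true = ln(1 + epsilon_eng)
epsilon_true = ln(1 + 0.103) = 0.0980337
sigma_true * epsilon_true = 341.93 * 0.0980337 = 33.52 MPa


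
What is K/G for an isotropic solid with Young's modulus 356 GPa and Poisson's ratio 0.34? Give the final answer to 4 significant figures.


G = E / (2*(1+nu))
G = 356 / (2*(1+0.34)) = 132.836 GPa
K = E / (3*(1-2*nu))
K = 356 / (3*(1-2*0.34)) = 370.833 GPa
K/G = 370.833 / 132.836 = 2.792


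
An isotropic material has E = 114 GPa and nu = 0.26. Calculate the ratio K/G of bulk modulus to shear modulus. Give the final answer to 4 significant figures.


G = E / (2*(1+nu))
G = 114 / (2*(1+0.26)) = 45.2381 GPa
K = E / (3*(1-2*nu))
K = 114 / (3*(1-2*0.26)) = 79.1667 GPa
K/G = 79.1667 / 45.2381 = 1.75


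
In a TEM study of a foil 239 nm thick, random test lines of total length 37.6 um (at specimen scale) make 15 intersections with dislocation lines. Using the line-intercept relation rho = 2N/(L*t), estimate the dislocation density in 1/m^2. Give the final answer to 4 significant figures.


rho = 2N / (L * t)
L = 37.6 um = 3.76e-05 m, t = 239 nm = 2.39e-07 m
rho = 2 * 15 / (3.76e-05 * 2.39e-07)
rho = 3.338e+12 1/m^2


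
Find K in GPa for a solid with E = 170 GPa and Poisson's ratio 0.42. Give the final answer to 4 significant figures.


K = E / (3*(1-2*nu))
K = 170 / (3*(1-2*0.42))
K = 354.2 GPa


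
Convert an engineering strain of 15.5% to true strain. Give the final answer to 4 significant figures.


epsilon_true = ln(1 + epsilon_eng)
epsilon_true = ln(1 + 0.155)
epsilon_true = 0.1441


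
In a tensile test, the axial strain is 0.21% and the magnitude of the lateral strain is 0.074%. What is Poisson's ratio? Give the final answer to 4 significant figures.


nu = -epsilon_lat / epsilon_axial
Lateral strain is contraction (negative), so using magnitudes:
nu = 0.074 / 0.21
nu = 0.3524


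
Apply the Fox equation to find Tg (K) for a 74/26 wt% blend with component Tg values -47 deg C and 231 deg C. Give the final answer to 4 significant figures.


1/Tg = w1/Tg1 + w2/Tg2 (in Kelvin)
Tg1 = 226.15 K, Tg2 = 504.15 K
1/Tg = 0.74/226.15 + 0.26/504.15
Tg = 264 K


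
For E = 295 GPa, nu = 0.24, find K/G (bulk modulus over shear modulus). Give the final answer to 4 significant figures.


G = E / (2*(1+nu))
G = 295 / (2*(1+0.24)) = 118.952 GPa
K = E / (3*(1-2*nu))
K = 295 / (3*(1-2*0.24)) = 189.103 GPa
K/G = 189.103 / 118.952 = 1.59


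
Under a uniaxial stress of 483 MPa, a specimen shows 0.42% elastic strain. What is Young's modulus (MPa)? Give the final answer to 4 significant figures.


E = sigma / epsilon
epsilon = 0.42% = 4.2e-03
E = 483 / 4.2e-03
E = 115000 MPa


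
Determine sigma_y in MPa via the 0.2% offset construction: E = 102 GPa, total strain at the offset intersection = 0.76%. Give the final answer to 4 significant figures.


Offset strain = 0.002
Elastic strain at yield = total_strain - offset = 7.6e-03 - 0.002 = 5.6e-03
sigma_y = E * elastic_strain = 102000 * 5.6e-03
sigma_y = 571.2 MPa


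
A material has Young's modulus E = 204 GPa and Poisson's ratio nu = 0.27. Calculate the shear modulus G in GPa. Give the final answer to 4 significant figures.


G = E / (2*(1+nu))
G = 204 / (2*(1+0.27))
G = 80.31 GPa


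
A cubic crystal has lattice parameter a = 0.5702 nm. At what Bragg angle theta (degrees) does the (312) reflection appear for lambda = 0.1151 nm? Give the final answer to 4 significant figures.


d = a / sqrt(h^2+k^2+l^2)
d = 0.5702 / sqrt(14) = 0.152392 nm
lambda = 2*d*sin(theta)  =>  sin(theta) = lambda / (2*d)
sin(theta) = 0.1151 / (2 * 0.152392) = 0.377644
theta = 22.19 deg


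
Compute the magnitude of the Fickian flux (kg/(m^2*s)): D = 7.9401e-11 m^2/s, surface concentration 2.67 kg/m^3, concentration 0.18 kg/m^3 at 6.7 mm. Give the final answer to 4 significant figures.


J = -D * (dC/dx) = D * (C1 - C2) / dx
J = 7.9401e-11 * (2.67 - 0.18) / 6.7e-03
J = 2.951e-08 kg/(m^2*s)


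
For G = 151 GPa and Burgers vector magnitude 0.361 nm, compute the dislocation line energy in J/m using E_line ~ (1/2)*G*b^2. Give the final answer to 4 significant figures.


E = G*b^2/2
b = 0.361 nm = 3.61e-10 m
G = 151 GPa = 1.51e+11 Pa
E = 0.5 * 1.51e+11 * (3.61e-10)^2
E = 9.839e-09 J/m


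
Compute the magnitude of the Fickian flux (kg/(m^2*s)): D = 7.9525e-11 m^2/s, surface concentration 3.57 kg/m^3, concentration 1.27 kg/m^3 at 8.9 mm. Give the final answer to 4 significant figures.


J = -D * (dC/dx) = D * (C1 - C2) / dx
J = 7.9525e-11 * (3.57 - 1.27) / 8.9e-03
J = 2.055e-08 kg/(m^2*s)


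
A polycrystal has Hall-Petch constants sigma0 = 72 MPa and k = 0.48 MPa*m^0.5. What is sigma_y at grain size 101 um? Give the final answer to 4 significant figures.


sigma_y = sigma0 + k / sqrt(d)
d = 101 um = 1.01e-04 m
sigma_y = 72 + 0.48 / sqrt(1.01e-04)
sigma_y = 119.8 MPa


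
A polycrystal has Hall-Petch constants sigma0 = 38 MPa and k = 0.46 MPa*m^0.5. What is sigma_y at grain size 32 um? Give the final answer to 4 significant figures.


sigma_y = sigma0 + k / sqrt(d)
d = 32 um = 3.2e-05 m
sigma_y = 38 + 0.46 / sqrt(3.2e-05)
sigma_y = 119.3 MPa


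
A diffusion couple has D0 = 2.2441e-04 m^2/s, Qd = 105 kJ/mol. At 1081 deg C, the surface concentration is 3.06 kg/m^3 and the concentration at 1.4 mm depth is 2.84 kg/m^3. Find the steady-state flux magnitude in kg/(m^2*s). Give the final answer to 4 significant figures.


Step 1: D = D0 * exp(-Qd/(R*T))
T = 1081 + 273.15 = 1354.15 K
D = 2.2441e-04 * exp(-105e3 / (8.314 * 1354.15)) = 1.99826e-08 m^2/s
Step 2: J = D * (C1 - C2) / dx
J = 1.99826e-08 * (3.06 - 2.84) / 1.4e-03
J = 3.14e-06 kg/(m^2*s)


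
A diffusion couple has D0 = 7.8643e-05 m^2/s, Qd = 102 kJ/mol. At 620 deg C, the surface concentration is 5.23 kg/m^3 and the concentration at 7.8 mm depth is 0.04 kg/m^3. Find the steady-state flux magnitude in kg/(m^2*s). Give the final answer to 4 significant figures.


Step 1: D = D0 * exp(-Qd/(R*T))
T = 620 + 273.15 = 893.15 K
D = 7.8643e-05 * exp(-102e3 / (8.314 * 893.15)) = 8.51365e-11 m^2/s
Step 2: J = D * (C1 - C2) / dx
J = 8.51365e-11 * (5.23 - 0.04) / 7.8e-03
J = 5.665e-08 kg/(m^2*s)


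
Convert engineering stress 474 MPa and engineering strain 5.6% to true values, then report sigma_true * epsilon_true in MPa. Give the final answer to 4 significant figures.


sigma_true = sigma_eng * (1 + epsilon_eng)
sigma_true = 474 * (1 + 0.056) = 500.544 MPa
epsilon_true = ln(1 + epsilon_eng)
epsilon_true = ln(1 + 0.056) = 0.0544882
sigma_true * epsilon_true = 500.544 * 0.0544882 = 27.27 MPa


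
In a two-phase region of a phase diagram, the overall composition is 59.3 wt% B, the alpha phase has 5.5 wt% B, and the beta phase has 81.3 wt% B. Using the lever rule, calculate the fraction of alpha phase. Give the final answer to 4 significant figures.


f_alpha = (C_beta - C0) / (C_beta - C_alpha)
f_alpha = (81.3 - 59.3) / (81.3 - 5.5)
f_alpha = 0.2902


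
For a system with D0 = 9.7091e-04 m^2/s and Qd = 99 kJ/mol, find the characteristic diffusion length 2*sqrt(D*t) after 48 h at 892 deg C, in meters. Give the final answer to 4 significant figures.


Step 1: D = D0 * exp(-Qd/(R*T))
T = 1165.15 K
D = 9.7091e-04 * exp(-99e3 / (8.314 * 1165.15)) = 3.53807e-08 m^2/s
Step 2: L = 2*sqrt(D*t)
t = 48 h = 172800 s
L = 2*sqrt(3.53807e-08 * 172800) = 0.1564 m


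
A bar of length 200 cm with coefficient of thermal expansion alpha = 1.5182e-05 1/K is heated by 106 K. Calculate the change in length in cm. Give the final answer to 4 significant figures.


dL = L0 * alpha * dT
dL = 200 * 1.5182e-05 * 106
dL = 0.3219 cm


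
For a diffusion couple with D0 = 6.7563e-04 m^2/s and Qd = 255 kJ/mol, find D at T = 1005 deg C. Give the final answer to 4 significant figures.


D = D0 * exp(-Qd / (R*T))
T = 1278.15 K
D = 6.7563e-04 * exp(-255e3 / (8.314 * 1278.15))
D = 2.559e-14 m^2/s


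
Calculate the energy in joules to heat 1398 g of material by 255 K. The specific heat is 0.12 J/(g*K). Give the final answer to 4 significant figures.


Q = m * cp * dT
Q = 1398 * 0.12 * 255
Q = 42780 J


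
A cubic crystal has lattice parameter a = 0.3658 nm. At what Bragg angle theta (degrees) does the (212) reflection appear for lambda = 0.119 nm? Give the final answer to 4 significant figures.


d = a / sqrt(h^2+k^2+l^2)
d = 0.3658 / sqrt(9) = 0.121933 nm
lambda = 2*d*sin(theta)  =>  sin(theta) = lambda / (2*d)
sin(theta) = 0.119 / (2 * 0.121933) = 0.487972
theta = 29.21 deg


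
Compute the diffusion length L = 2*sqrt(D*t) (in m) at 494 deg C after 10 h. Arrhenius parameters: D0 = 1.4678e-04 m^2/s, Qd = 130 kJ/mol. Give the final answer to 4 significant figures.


Step 1: D = D0 * exp(-Qd/(R*T))
T = 767.15 K
D = 1.4678e-04 * exp(-130e3 / (8.314 * 767.15)) = 2.06419e-13 m^2/s
Step 2: L = 2*sqrt(D*t)
t = 10 h = 36000 s
L = 2*sqrt(2.06419e-13 * 36000) = 1.724e-04 m


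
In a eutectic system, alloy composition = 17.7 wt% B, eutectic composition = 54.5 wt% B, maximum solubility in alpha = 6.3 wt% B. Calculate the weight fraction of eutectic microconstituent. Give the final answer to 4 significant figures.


f_primary = (C_e - C0) / (C_e - C_alpha_max)
f_primary = (54.5 - 17.7) / (54.5 - 6.3)
f_primary = 0.763485
f_eutectic = 1 - 0.763485 = 0.2365


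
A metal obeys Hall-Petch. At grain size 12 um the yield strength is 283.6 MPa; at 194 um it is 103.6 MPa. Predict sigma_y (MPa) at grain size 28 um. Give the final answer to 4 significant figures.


sigma_y = sigma0 + k / sqrt(d)
1/sqrt(d1) = 1/sqrt(1.2e-05) = 288.675;  1/sqrt(d2) = 71.7958
k = (sigma1 - sigma2) / (1/sqrt(d1) - 1/sqrt(d2)) = (283.6 - 103.6) / (288.675 - 71.7958) = 0.829955 MPa*m^0.5
sigma0 = sigma1 - k/sqrt(d1) = 283.6 - 0.829955*288.675 = 44.0127 MPa
sigma_y(d3) = 44.0127 + 0.829955 / sqrt(2.8e-05) = 200.9 MPa


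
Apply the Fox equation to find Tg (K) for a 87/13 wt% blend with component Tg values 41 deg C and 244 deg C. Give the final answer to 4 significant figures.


1/Tg = w1/Tg1 + w2/Tg2 (in Kelvin)
Tg1 = 314.15 K, Tg2 = 517.15 K
1/Tg = 0.87/314.15 + 0.13/517.15
Tg = 331 K


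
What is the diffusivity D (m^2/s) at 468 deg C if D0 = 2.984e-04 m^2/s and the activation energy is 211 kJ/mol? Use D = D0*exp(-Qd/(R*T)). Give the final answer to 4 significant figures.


D = D0 * exp(-Qd / (R*T))
T = 741.15 K
D = 2.984e-04 * exp(-211e3 / (8.314 * 741.15))
D = 4.013e-19 m^2/s


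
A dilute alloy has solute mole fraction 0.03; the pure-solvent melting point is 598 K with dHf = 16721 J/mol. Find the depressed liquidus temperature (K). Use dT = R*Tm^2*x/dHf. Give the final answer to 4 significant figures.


dT = R*Tm^2*x / dHf
dT = 8.314 * 598^2 * 0.03 / 16721
dT = 5.33423 K
T_new = 598 - 5.33423 = 592.7 K


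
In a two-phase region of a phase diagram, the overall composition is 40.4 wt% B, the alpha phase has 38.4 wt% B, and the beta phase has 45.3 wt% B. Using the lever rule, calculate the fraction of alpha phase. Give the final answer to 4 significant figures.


f_alpha = (C_beta - C0) / (C_beta - C_alpha)
f_alpha = (45.3 - 40.4) / (45.3 - 38.4)
f_alpha = 0.7101


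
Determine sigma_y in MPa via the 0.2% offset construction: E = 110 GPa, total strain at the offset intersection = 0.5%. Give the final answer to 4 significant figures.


Offset strain = 0.002
Elastic strain at yield = total_strain - offset = 5e-03 - 0.002 = 3e-03
sigma_y = E * elastic_strain = 110000 * 3e-03
sigma_y = 330 MPa


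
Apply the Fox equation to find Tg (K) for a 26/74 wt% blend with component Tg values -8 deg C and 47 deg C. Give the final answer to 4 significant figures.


1/Tg = w1/Tg1 + w2/Tg2 (in Kelvin)
Tg1 = 265.15 K, Tg2 = 320.15 K
1/Tg = 0.26/265.15 + 0.74/320.15
Tg = 303.8 K


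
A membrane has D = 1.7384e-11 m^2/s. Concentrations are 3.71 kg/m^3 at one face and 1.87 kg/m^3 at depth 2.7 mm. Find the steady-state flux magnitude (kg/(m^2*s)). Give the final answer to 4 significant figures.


J = -D * (dC/dx) = D * (C1 - C2) / dx
J = 1.7384e-11 * (3.71 - 1.87) / 2.7e-03
J = 1.185e-08 kg/(m^2*s)


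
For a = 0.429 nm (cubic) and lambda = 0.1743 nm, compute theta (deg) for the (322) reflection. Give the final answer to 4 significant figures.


d = a / sqrt(h^2+k^2+l^2)
d = 0.429 / sqrt(17) = 0.104048 nm
lambda = 2*d*sin(theta)  =>  sin(theta) = lambda / (2*d)
sin(theta) = 0.1743 / (2 * 0.104048) = 0.837596
theta = 56.89 deg


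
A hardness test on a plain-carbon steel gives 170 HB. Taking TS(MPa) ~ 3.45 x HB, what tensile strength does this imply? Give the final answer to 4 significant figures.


TS (MPa) = 3.45 * HB
TS = 3.45 * 170
TS = 586.5 MPa


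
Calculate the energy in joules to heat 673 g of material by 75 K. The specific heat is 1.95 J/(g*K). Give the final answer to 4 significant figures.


Q = m * cp * dT
Q = 673 * 1.95 * 75
Q = 98430 J


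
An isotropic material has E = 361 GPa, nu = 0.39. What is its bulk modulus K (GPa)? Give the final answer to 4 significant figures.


K = E / (3*(1-2*nu))
K = 361 / (3*(1-2*0.39))
K = 547 GPa


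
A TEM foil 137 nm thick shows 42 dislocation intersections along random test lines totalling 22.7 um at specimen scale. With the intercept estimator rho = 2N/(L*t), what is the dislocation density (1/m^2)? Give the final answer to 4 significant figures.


rho = 2N / (L * t)
L = 22.7 um = 2.27e-05 m, t = 137 nm = 1.37e-07 m
rho = 2 * 42 / (2.27e-05 * 1.37e-07)
rho = 2.701e+13 1/m^2


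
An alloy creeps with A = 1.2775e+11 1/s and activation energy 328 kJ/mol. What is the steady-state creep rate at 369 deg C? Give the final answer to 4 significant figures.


rate = A * exp(-Q / (R*T))
T = 369 + 273.15 = 642.15 K
rate = 1.2775e+11 * exp(-328e3 / (8.314 * 642.15))
rate = 2.659e-16 1/s


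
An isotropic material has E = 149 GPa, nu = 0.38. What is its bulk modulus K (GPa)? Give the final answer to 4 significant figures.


K = E / (3*(1-2*nu))
K = 149 / (3*(1-2*0.38))
K = 206.9 GPa


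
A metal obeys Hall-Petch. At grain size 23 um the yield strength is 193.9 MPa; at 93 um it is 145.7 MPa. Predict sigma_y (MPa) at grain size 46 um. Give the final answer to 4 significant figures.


sigma_y = sigma0 + k / sqrt(d)
1/sqrt(d1) = 1/sqrt(2.3e-05) = 208.514;  1/sqrt(d2) = 103.695
k = (sigma1 - sigma2) / (1/sqrt(d1) - 1/sqrt(d2)) = (193.9 - 145.7) / (208.514 - 103.695) = 0.459839 MPa*m^0.5
sigma0 = sigma1 - k/sqrt(d1) = 193.9 - 0.459839*208.514 = 98.0169 MPa
sigma_y(d3) = 98.0169 + 0.459839 / sqrt(4.6e-05) = 165.8 MPa


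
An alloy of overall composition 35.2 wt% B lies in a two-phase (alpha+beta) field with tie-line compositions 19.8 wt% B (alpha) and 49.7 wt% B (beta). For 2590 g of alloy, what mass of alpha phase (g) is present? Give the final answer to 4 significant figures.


f_alpha = (C_beta - C0) / (C_beta - C_alpha)
f_alpha = (49.7 - 35.2) / (49.7 - 19.8) = 0.48495
m_alpha = f_alpha * m_total = 0.48495 * 2590 = 1256 g


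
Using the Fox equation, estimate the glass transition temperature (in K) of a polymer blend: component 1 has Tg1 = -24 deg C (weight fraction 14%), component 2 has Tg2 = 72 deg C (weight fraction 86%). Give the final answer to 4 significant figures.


1/Tg = w1/Tg1 + w2/Tg2 (in Kelvin)
Tg1 = 249.15 K, Tg2 = 345.15 K
1/Tg = 0.14/249.15 + 0.86/345.15
Tg = 327.5 K


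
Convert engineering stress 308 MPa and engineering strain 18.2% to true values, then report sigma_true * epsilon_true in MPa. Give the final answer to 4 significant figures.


sigma_true = sigma_eng * (1 + epsilon_eng)
sigma_true = 308 * (1 + 0.182) = 364.056 MPa
epsilon_true = ln(1 + epsilon_eng)
epsilon_true = ln(1 + 0.182) = 0.167208
sigma_true * epsilon_true = 364.056 * 0.167208 = 60.87 MPa


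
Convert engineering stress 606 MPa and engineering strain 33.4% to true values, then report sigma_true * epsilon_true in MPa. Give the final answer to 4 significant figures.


sigma_true = sigma_eng * (1 + epsilon_eng)
sigma_true = 606 * (1 + 0.334) = 808.404 MPa
epsilon_true = ln(1 + epsilon_eng)
epsilon_true = ln(1 + 0.334) = 0.288182
sigma_true * epsilon_true = 808.404 * 0.288182 = 233 MPa


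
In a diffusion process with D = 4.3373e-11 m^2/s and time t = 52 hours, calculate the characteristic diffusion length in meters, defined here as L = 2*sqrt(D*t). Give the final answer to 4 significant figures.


t = 52 hr = 187200 s
Diffusion length = 2*sqrt(D*t)
= 2*sqrt(4.3373e-11 * 187200)
= 5.699e-03 m


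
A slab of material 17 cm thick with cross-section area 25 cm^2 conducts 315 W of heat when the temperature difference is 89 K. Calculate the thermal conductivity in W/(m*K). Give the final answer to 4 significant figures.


k = Q*L / (A*dT)
L = 0.17 m, A = 2.5e-03 m^2
k = 315 * 0.17 / (2.5e-03 * 89)
k = 240.7 W/(m*K)


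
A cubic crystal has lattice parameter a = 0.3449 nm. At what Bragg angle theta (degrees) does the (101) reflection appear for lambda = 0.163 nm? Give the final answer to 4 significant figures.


d = a / sqrt(h^2+k^2+l^2)
d = 0.3449 / sqrt(2) = 0.243881 nm
lambda = 2*d*sin(theta)  =>  sin(theta) = lambda / (2*d)
sin(theta) = 0.163 / (2 * 0.243881) = 0.334179
theta = 19.52 deg


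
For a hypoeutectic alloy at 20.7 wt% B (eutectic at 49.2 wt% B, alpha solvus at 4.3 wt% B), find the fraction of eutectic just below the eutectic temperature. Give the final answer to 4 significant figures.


f_primary = (C_e - C0) / (C_e - C_alpha_max)
f_primary = (49.2 - 20.7) / (49.2 - 4.3)
f_primary = 0.634744
f_eutectic = 1 - 0.634744 = 0.3653


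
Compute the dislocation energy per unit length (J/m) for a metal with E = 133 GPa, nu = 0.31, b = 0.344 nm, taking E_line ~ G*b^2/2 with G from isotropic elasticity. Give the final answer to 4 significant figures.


Step 1: G = E / (2*(1+nu))
G = 133 / (2*(1+0.31)) = 50.7634 GPa = 5.07634e+10 Pa
Step 2: E_line = G*b^2/2
b = 0.344 nm = 3.44e-10 m
E_line = 0.5 * 5.07634e+10 * (3.44e-10)^2 = 3.004e-09 J/m
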